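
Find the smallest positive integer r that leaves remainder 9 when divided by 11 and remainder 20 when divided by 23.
M = 11 × 23 = 253. M₁ = 23, y₁ ≡ 1 (mod 11). M₂ = 11, y₂ ≡ 21 (mod 23). r = 9×23×1 + 20×11×21 ≡ 20 (mod 253)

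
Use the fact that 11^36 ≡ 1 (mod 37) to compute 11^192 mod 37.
By Fermat: 11^{36} ≡ 1 (mod 37). 192 ≡ 12 (mod 36). So 11^{192} ≡ 11^{12} ≡ 1 (mod 37)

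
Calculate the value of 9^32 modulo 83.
By repeated squaring (mod 83): 9^{1}≡9, 9^{2}≡81, 9^{4}≡4, 9^{8}≡16, 9^{16}≡7, 9^{32}≡49. So 9^{32} ≡ 49 (mod 83)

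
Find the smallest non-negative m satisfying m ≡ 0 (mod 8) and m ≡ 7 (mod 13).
M = 8 × 13 = 104. M₁ = 13, y₁ ≡ 5 (mod 8). M₂ = 8, y₂ ≡ 5 (mod 13). m = 0×13×5 + 7×8×5 ≡ 72 (mod 104)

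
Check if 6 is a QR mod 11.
By Euler's criterion: 6^{5} ≡ 10 (mod 11). Since this equals -1 (≡ 10), 6 is not a QR.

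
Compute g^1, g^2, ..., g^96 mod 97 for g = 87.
87^1, 87^2, ..., 87^{96} mod 97: [87, 3, 67, 9, 7, 27, 21, 81, 63, 49, 92, 50, 82, 53, 52, 62, 59, 89, 80, 73, 46, 25, 41, 75, 26, 31, 78, 93, 40, 85, 23, 61, 69, 86, 13, 64, 39, 95, 20, 91, 60, 79, 83, 43, 55, 32, 68, 96, 10, 94, 30, 88, 90, 70, 76, 16, 34, 48, 5, 47, 15, 44, 45, 35, 38, 8, 17, 24, 51, 72, 56, 22, 71, 66, 19, 4, 57, 12, 74, 36, 28, 11, 84, 33, 58, 2, 77, 6, 37, 18, 14, 54, 42, 65, 29, 1]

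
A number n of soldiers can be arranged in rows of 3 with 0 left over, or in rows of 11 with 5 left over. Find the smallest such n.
M = 3 × 11 = 33. M₁ = 11, y₁ ≡ 2 mod 3. M₂ = 3, y₂ ≡ 4 mod 11. n = 0×11×2 + 5×3×4 ≡ 27 mod 33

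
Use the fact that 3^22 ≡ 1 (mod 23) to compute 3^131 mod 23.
By Fermat: 3^{22} ≡ 1 (mod 23). 131 = 5×22 + 21. So 3^{131} ≡ 3^{21} ≡ 8 (mod 23)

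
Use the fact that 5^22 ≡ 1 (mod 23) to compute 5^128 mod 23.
By Fermat: 5^{22} ≡ 1 (mod 23). 128 = 5×22 + 18. So 5^{128} ≡ 5^{18} ≡ 6 (mod 23)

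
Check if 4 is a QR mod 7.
By Euler's criterion: 4^{3} ≡ 1 mod 7. Since this equals 1, 4 is a QR.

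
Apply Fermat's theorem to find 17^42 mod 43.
By Fermat's Little Theorem, 17^{42} ≡ 1 mod 43 since 43 is prime and gcd(17, 43) = 1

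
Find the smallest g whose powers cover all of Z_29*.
g = 2. Powers: [2, 4, 8, 16, 3, 6, ...] generates all 28 non-zero residues.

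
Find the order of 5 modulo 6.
Powers of 5 mod 6: 5^1≡5, 5^2≡1. So the order of 5 is 2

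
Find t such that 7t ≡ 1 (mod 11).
Since 11 is prime, by Fermat 7^(-1) ≡ 7^{9} ≡ 8 (mod 11). Verify: 7 × 8 = 56 ≡ 1 (mod 11)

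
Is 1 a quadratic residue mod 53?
By Euler's criterion: 1^{26} ≡ 1 (mod 53). Since this equals 1, 1 is a QR.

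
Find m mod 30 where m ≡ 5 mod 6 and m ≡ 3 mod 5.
M = 6 × 5 = 30. M₁ = 5, y₁ ≡ 5 mod 6. M₂ = 6, y₂ ≡ 1 mod 5. m = 5×5×5 + 3×6×1 ≡ 23 mod 30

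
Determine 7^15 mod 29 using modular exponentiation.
By repeated squaring (mod 29): 7^{1}≡7, 7^{2}≡20, 7^{4}≡23, 7^{8}≡7. Then 7^{15} = 7^{8+4+2+1} ≡ 7 × 23 × 20 × 7 ≡ 7 (mod 29)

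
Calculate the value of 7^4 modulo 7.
7^{4} = 2401 ≡ 0 mod 7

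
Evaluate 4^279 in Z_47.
Using Fermat: 4^{46} ≡ 1 (mod 47). 279 ≡ 3 (mod 46). So 4^{279} ≡ 4^{3} ≡ 17 (mod 47)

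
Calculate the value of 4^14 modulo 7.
Using Fermat: 4^{6} ≡ 1 mod 7. 14 ≡ 2 mod 6. So 4^{14} ≡ 4^{2} ≡ 2 mod 7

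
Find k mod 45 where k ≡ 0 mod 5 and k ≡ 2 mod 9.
M = 5 × 9 = 45. M₁ = 9, y₁ ≡ 4 mod 5. M₂ = 5, y₂ ≡ 2 mod 9. k = 0×9×4 + 2×5×2 ≡ 20 mod 45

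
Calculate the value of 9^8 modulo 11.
By repeated squaring mod 11: 9^{1}≡9, 9^{2}≡4, 9^{4}≡5, 9^{8}≡3. So 9^{8} ≡ 3 mod 11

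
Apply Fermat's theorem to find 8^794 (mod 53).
By Fermat: 8^{52} ≡ 1 (mod 53). 794 ≡ 14 (mod 52). So 8^{794} ≡ 8^{14} ≡ 25 (mod 53)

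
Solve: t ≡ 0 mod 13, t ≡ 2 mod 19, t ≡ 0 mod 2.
M = 13 × 19 × 2 = 494. M₁ = 38, y₁ ≡ 12 mod 13. M₂ = 26, y₂ ≡ 11 mod 19. M₃ = 247, y₃ ≡ 1 mod 2. t = 0×38×12 + 2×26×11 + 0×247×1 ≡ 78 mod 494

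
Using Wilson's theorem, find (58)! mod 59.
By Wilson's theorem, (58)! ≡ -1 ≡ 58 mod 59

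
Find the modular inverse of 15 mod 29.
Since 29 is prime, by Fermat 15^(-1) ≡ 15^{27} ≡ 2 (mod 29). Verify: 15 × 2 = 30 ≡ 1 (mod 29)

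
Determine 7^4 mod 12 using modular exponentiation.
7^{4} = 2401 ≡ 1 (mod 12)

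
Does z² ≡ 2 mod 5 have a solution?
By Euler's criterion: 2^{2} ≡ 4 mod 5. Since this equals -1 (≡ 4), 2 is not a QR.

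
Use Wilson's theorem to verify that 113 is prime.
(112)! mod 113 = 112. Since this equals -1 mod 113, Wilson confirms 113 is prime.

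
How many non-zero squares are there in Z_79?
The squaring map on Z_79* is 2-to-1, so there are (78)/2 = 39 QRs.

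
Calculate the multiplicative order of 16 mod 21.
Powers of 16 mod 21: 16^1≡16, 16^2≡4, 16^3≡1. Order = 3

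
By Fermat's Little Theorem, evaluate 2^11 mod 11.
By Fermat: 2^{10} ≡ 1 (mod 11). So 2^{11} = 2^{10} · 2^{1} ≡ 2^{1} ≡ 2 (mod 11)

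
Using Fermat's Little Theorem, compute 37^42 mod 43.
By Fermat's Little Theorem, 37^{42} ≡ 1 mod 43 since 43 is prime and gcd(37, 43) = 1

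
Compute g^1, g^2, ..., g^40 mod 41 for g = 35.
35^1, 35^2, ..., 35^{40} mod 41: [35, 36, 30, 25, 14, 39, 12, 10, 22, 32, 13, 4, 17, 21, 38, 18, 15, 33, 7, 40, 6, 5, 11, 16, 27, 2, 29, 31, 19, 9, 28, 37, 24, 20, 3, 23, 26, 8, 34, 1]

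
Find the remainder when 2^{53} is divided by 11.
By Fermat: 2^{10} ≡ 1 (mod 11). 53 = 5×10 + 3. So 2^{53} ≡ 2^{3} ≡ 8 (mod 11)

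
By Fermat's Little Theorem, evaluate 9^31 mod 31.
By Fermat: 9^{30} ≡ 1 (mod 31). So 9^{31} = 9^{30} · 9^{1} ≡ 9^{1} ≡ 9 (mod 31)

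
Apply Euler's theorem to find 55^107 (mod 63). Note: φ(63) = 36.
By Euler: 55^{36} ≡ 1 (mod 63) since gcd(55, 63) = 1. 107 = 2×36 + 35. So 55^{107} ≡ 55^{35} ≡ 55 (mod 63)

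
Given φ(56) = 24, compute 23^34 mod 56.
By Euler: 23^{24} ≡ 1 mod 56 since gcd(23, 56) = 1. 34 = 1×24 + 10. So 23^{34} ≡ 23^{10} ≡ 9 mod 56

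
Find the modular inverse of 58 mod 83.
Since 83 is prime, by Fermat 58^(-1) ≡ 58^{81} ≡ 73 (mod 83). Verify: 58 × 73 = 4234 ≡ 1 (mod 83)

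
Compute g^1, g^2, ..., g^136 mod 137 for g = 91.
91^1, 91^2, ..., 91^{136} mod 137: [91, 61, 71, 22, 84, 109, 55, 73, 67, 69, 114, 99, 104, 11, 42, 123, 96, 105, 102, 103, 57, 118, 52, 74, 21, 130, 48, 121, 51, 120, 97, 59, 26, 37, 79, 65, 24, 129, 94, 60, 117, 98, 13, 87, 108, 101, 12, 133, 47, 30, 127, 49, 75, 112, 54, 119, 6, 135, 92, 15, 132, 93, 106, 56, 27, 128, 3, 136, 46, 76, 66, 115, 53, 28, 82, 64, 70, 68, 23, 38, 33, 126, 95, 14, 41, 32, 35, 34, 80, 19, 85, 63, 116, 7, 89, 16, 86, 17, 40, 78, 111, 100, 58, 72, 113, 8, 43, 77, 20, 39, 124, 50, 29, 36, 125, 4, 90, 107, 10, 88, 62, 25, 83, 18, 131, 2, 45, 122, 5, 44, 31, 81, 110, 9, 134, 1]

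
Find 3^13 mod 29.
By repeated squaring mod 29: 3^{1}≡3, 3^{2}≡9, 3^{4}≡23, 3^{8}≡7. Then 3^{13} = 3^{8+4+1} ≡ 7 × 23 × 3 ≡ 19 mod 29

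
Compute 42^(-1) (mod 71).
Since 71 is prime, by Fermat 42^(-1) ≡ 42^{69} ≡ 22 (mod 71). Verify: 42 × 22 = 924 ≡ 1 (mod 71)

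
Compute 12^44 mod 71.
By repeated squaring mod 71: 12^{1}≡12, 12^{2}≡2, 12^{4}≡4, 12^{8}≡16, 12^{16}≡43, 12^{32}≡3. Then 12^{44} = 12^{32+8+4} ≡ 3 × 16 × 4 ≡ 50 mod 71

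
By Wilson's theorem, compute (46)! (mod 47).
By Wilson's theorem, (46)! ≡ -1 ≡ 46 (mod 47)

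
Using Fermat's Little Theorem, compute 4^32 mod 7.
By Fermat: 4^{6} ≡ 1 (mod 7). 32 = 5×6 + 2. So 4^{32} ≡ 4^{2} ≡ 2 (mod 7)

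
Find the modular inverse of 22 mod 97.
Since 97 is prime, by Fermat 22^(-1) ≡ 22^{95} ≡ 75 mod 97. Verify: 22 × 75 = 1650 ≡ 1 mod 97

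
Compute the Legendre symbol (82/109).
(82/109) = 82^{54} mod 109 = 1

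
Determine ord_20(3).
Powers of 3 mod 20: 3^1≡3, 3^2≡9, 3^3≡7, 3^4≡1. ord_20(3) = 4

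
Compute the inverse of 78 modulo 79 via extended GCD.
Extended GCD: 78(-1) + 79(1) = 1. So 78^(-1) ≡ -1 ≡ 78 (mod 79). Verify: 78 × 78 = 6084 ≡ 1 (mod 79)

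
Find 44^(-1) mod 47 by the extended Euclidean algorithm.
Extended GCD: 44(-16) + 47(15) = 1. So 44^(-1) ≡ -16 ≡ 31 mod 47. Verify: 44 × 31 = 1364 ≡ 1 mod 47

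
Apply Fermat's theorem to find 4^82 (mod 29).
By Fermat: 4^{28} ≡ 1 (mod 29). 82 = 2×28 + 26. So 4^{82} ≡ 4^{26} ≡ 20 (mod 29)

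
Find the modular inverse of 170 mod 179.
Since 179 is prime, by Fermat 170^(-1) ≡ 170^{177} ≡ 159 mod 179. Verify: 170 × 159 = 27030 ≡ 1 mod 179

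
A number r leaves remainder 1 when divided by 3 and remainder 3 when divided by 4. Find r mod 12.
M = 3 × 4 = 12. M₁ = 4, y₁ ≡ 1 mod 3. M₂ = 3, y₂ ≡ 3 mod 4. r = 1×4×1 + 3×3×3 ≡ 7 mod 12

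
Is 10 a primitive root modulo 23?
ord_23(10) divides 22. For each prime q|22: 10^{11}≡22, 10^{2}≡8, none ≡ 1. So 10 has order 22 and is a primitive root mod 23.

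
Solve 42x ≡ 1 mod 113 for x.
Since 113 is prime, by Fermat 42^(-1) ≡ 42^{111} ≡ 35 mod 113. Verify: 42 × 35 = 1470 ≡ 1 mod 113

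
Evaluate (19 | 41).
(19/41) = 19^{20} mod 41 = -1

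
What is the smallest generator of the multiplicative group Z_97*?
g = 5. Powers: [5, 25, 28, 43, 21, 8, 40, 6, 30, 53, ...] generates all 96 non-zero residues.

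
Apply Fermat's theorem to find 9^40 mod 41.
By Fermat's Little Theorem, 9^{40} ≡ 1 mod 41 since 41 is prime and gcd(9, 41) = 1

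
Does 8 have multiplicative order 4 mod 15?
Powers of 8 mod 15: 8^1≡8, 8^2≡4, 8^3≡2, 8^4≡1. First k with 8^k≡1 is k=4. Yes, ord_15(8) = 4.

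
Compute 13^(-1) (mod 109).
Since 109 is prime, by Fermat 13^(-1) ≡ 13^{107} ≡ 42 (mod 109). Verify: 13 × 42 = 546 ≡ 1 (mod 109)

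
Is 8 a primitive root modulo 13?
8^{4} ≡ 1 mod 13 and 4 < 12, so ord_13(8) = 4 ≠ 12 and 8 is not a primitive root.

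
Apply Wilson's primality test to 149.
(148)! mod 149 = 148. Since 148 ≡ -1 (mod 149), 149 is prime.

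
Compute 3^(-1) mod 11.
Since 11 is prime, by Fermat 3^(-1) ≡ 3^{9} ≡ 4 mod 11. Verify: 3 × 4 = 12 ≡ 1 mod 11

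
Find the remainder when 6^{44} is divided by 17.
By Fermat: 6^{16} ≡ 1 mod 17. 44 = 2×16 + 12. So 6^{44} ≡ 6^{12} ≡ 13 mod 17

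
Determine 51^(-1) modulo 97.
Since 97 is prime, by Fermat 51^(-1) ≡ 51^{95} ≡ 78 (mod 97). Verify: 51 × 78 = 3978 ≡ 1 (mod 97)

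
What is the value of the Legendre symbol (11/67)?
(11/67) = 11^{33} mod 67 = -1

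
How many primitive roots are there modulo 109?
A prime p has φ(p-1) primitive roots; here φ(108) = 36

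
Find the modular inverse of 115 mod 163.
Since 163 is prime, by Fermat 115^(-1) ≡ 115^{161} ≡ 146 (mod 163). Verify: 115 × 146 = 16790 ≡ 1 (mod 163)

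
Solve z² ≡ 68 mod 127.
The square roots of 68 mod 127 are 103 and 24. Verify: 103² = 10609 ≡ 68 mod 127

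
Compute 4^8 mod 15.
By repeated squaring mod 15: 4^{1}≡4, 4^{2}≡1, 4^{4}≡1, 4^{8}≡1. So 4^{8} ≡ 1 mod 15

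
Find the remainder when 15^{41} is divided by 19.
By Fermat: 15^{18} ≡ 1 mod 19. 41 = 2×18 + 5. So 15^{41} ≡ 15^{5} ≡ 2 mod 19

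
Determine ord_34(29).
Powers of 29 mod 34: 29^1≡29, 29^2≡25, 29^3≡11, 29^4≡13, 29^5≡3, 29^6≡19, 29^7≡7, 29^8≡33, 29^9≡5, 29^10≡9, 29^11≡23, 29^12≡21, 29^13≡31, 29^14≡15, 29^15≡27, 29^16≡1. ord_34(29) = 16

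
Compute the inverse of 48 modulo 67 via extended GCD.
Extended GCD: 48(7) + 67(-5) = 1. So 48^(-1) ≡ 7 (mod 67). Verify: 48 × 7 = 336 ≡ 1 (mod 67)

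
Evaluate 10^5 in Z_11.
By repeated squaring mod 11: 10^{1}≡10, 10^{2}≡1, 10^{4}≡1. Then 10^{5} = 10^{4+1} ≡ 1 × 10 ≡ 10 mod 11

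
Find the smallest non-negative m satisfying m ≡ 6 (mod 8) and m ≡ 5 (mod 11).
M = 8 × 11 = 88. M₁ = 11, y₁ ≡ 3 (mod 8). M₂ = 8, y₂ ≡ 7 (mod 11). m = 6×11×3 + 5×8×7 ≡ 38 (mod 88)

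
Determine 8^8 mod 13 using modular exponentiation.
By repeated squaring (mod 13): 8^{1}≡8, 8^{2}≡12, 8^{4}≡1, 8^{8}≡1. So 8^{8} ≡ 1 (mod 13)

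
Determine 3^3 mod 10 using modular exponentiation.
3^{3} = 27 ≡ 7 (mod 10)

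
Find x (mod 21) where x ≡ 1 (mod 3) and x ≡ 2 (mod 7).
M = 3 × 7 = 21. M₁ = 7, y₁ ≡ 1 (mod 3). M₂ = 3, y₂ ≡ 5 (mod 7). x = 1×7×1 + 2×3×5 ≡ 16 (mod 21)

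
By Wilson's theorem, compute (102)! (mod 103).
By Wilson's theorem, (102)! ≡ -1 ≡ 102 (mod 103)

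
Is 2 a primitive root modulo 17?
2^{8} ≡ 1 (mod 17) and 8 < 16, so ord_17(2) = 8 ≠ 16 and 2 is not a primitive root.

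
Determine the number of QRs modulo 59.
Exactly half the non-zero residues mod a prime are QRs: (59-1)/2 = 29.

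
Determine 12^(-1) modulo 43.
Since 43 is prime, by Fermat 12^(-1) ≡ 12^{41} ≡ 18 mod 43. Verify: 12 × 18 = 216 ≡ 1 mod 43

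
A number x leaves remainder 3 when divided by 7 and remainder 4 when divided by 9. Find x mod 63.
M = 7 × 9 = 63. M₁ = 9, y₁ ≡ 4 mod 7. M₂ = 7, y₂ ≡ 4 mod 9. x = 3×9×4 + 4×7×4 ≡ 31 mod 63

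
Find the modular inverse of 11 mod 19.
Since 19 is prime, by Fermat 11^(-1) ≡ 11^{17} ≡ 7 mod 19. Verify: 11 × 7 = 77 ≡ 1 mod 19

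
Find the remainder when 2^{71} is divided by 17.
By Fermat: 2^{16} ≡ 1 (mod 17). 71 = 4×16 + 7. So 2^{71} ≡ 2^{7} ≡ 9 (mod 17)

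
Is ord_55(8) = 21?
Powers of 8 mod 55: 8^1≡8, 8^2≡9, 8^3≡17, 8^4≡26, 8^5≡43, 8^6≡14, 8^7≡2, 8^8≡16, 8^9≡18, 8^10≡34, 8^11≡52, 8^12≡31, 8^13≡28, 8^14≡4, 8^15≡32, 8^16≡36, 8^17≡13, 8^18≡49, 8^19≡7, 8^20≡1. Already 8^20≡1, so the order is 20 < 21. No, the actual order is 20.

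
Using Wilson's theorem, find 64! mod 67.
(66)! = (64)! × (65) × (66) ≡ -1 (mod 67). So (64)! ≡ -1 × [(66)(65)]^(-1) ≡ 33 (mod 67)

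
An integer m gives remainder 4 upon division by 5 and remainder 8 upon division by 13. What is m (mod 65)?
M = 5 × 13 = 65. M₁ = 13, y₁ ≡ 2 (mod 5). M₂ = 5, y₂ ≡ 8 (mod 13). m = 4×13×2 + 8×5×8 ≡ 34 (mod 65)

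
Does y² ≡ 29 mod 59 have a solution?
By Euler's criterion: 29^{29} ≡ 1 mod 59. Since this equals 1, 29 is a QR.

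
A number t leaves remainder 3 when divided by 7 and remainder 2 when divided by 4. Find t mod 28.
M = 7 × 4 = 28. M₁ = 4, y₁ ≡ 2 mod 7. M₂ = 7, y₂ ≡ 3 mod 4. t = 3×4×2 + 2×7×3 ≡ 10 mod 28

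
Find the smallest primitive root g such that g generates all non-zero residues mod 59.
g = 2. Powers: [2, 4, 8, 16, 32, 5, 10, 20, ...] generates all 58 non-zero residues.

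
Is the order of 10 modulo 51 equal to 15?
Powers of 10 mod 51: 10^1≡10, 10^2≡49, 10^3≡31, 10^4≡4, 10^5≡40, 10^6≡43, 10^7≡22, 10^8≡16, 10^9≡7, 10^10≡19, 10^11≡37, 10^12≡13, 10^13≡28, 10^14≡25, 10^15≡46, 10^16≡1. 10^15≡46≢1, so ord ≠ 15. No, the actual order is 16.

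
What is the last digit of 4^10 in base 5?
Using Fermat: 4^{4} ≡ 1 mod 5. 10 ≡ 2 mod 4. So 4^{10} ≡ 4^{2} ≡ 1 mod 5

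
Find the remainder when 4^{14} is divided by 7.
By Fermat: 4^{6} ≡ 1 (mod 7). 14 = 2×6 + 2. So 4^{14} ≡ 4^{2} ≡ 2 (mod 7)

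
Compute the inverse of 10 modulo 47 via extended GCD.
Extended GCD: 10(-14) + 47(3) = 1. So 10^(-1) ≡ -14 ≡ 33 (mod 47). Verify: 10 × 33 = 330 ≡ 1 (mod 47)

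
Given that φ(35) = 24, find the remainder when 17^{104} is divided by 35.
By Euler: 17^{24} ≡ 1 mod 35 since gcd(17, 35) = 1. 104 = 4×24 + 8. So 17^{104} ≡ 17^{8} ≡ 16 mod 35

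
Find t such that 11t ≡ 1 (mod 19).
Since 19 is prime, by Fermat 11^(-1) ≡ 11^{17} ≡ 7 (mod 19). Verify: 11 × 7 = 77 ≡ 1 (mod 19)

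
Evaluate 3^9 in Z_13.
By repeated squaring (mod 13): 3^{1}≡3, 3^{2}≡9, 3^{4}≡3, 3^{8}≡9. Then 3^{9} = 3^{8+1} ≡ 9 × 3 ≡ 1 (mod 13)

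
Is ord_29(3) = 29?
Powers of 3 mod 29: 3^1≡3, 3^2≡9, 3^3≡27, 3^4≡23, 3^5≡11, 3^6≡4, 3^7≡12, 3^8≡7, 3^9≡21, 3^10≡5, 3^11≡15, 3^12≡16, 3^13≡19, 3^14≡28, 3^15≡26, 3^16≡20, 3^17≡2, 3^18≡6, 3^19≡18, 3^20≡25, 3^21≡17, 3^22≡22, 3^23≡8, 3^24≡24, 3^25≡14, 3^26≡13, 3^27≡10, 3^28≡1. Already 3^28≡1, so the order is 28 < 29. No, the actual order is 28.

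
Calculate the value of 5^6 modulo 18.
By repeated squaring mod 18: 5^{1}≡5, 5^{2}≡7, 5^{4}≡13. Then 5^{6} = 5^{4+2} ≡ 13 × 7 ≡ 1 mod 18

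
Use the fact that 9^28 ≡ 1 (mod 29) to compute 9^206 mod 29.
By Fermat: 9^{28} ≡ 1 (mod 29). 206 ≡ 10 (mod 28). So 9^{206} ≡ 9^{10} ≡ 25 (mod 29)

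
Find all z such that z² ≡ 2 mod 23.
The square roots of 2 mod 23 are 18 and 5. Verify: 18² = 324 ≡ 2 mod 23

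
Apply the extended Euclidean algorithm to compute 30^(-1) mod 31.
Extended GCD: 30(-1) + 31(1) = 1. So 30^(-1) ≡ -1 ≡ 30 mod 31. Verify: 30 × 30 = 900 ≡ 1 mod 31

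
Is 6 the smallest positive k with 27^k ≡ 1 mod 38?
Powers of 27 mod 38: 27^1≡27, 27^2≡7, 27^3≡37, 27^4≡11, 27^5≡31, 27^6≡1. First k with 27^k≡1 is k=6. Yes, ord_38(27) = 6.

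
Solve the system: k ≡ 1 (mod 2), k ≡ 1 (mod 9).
M = 2 × 9 = 18. M₁ = 9, y₁ ≡ 1 (mod 2). M₂ = 2, y₂ ≡ 5 (mod 9). k = 1×9×1 + 1×2×5 ≡ 1 (mod 18)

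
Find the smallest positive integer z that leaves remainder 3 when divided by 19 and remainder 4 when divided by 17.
M = 19 × 17 = 323. M₁ = 17, y₁ ≡ 9 mod 19. M₂ = 19, y₂ ≡ 9 mod 17. z = 3×17×9 + 4×19×9 ≡ 174 mod 323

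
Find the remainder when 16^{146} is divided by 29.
By Fermat: 16^{28} ≡ 1 mod 29. 146 = 5×28 + 6. So 16^{146} ≡ 16^{6} ≡ 20 mod 29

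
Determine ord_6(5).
Powers of 5 mod 6: 5^1≡5, 5^2≡1. Order = 2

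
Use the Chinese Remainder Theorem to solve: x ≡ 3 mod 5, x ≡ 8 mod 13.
M = 5 × 13 = 65. M₁ = 13, y₁ ≡ 2 mod 5. M₂ = 5, y₂ ≡ 8 mod 13. x = 3×13×2 + 8×5×8 ≡ 8 mod 65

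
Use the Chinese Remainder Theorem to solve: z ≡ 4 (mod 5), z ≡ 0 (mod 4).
M = 5 × 4 = 20. M₁ = 4, y₁ ≡ 4 (mod 5). M₂ = 5, y₂ ≡ 1 (mod 4). z = 4×4×4 + 0×5×1 ≡ 4 (mod 20)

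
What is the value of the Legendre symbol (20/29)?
(20/29) = 20^{14} mod 29 = 1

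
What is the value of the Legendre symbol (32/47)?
(32/47) = 32^{23} mod 47 = 1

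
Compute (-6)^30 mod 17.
Using Fermat: (-6)^{16} ≡ 1 (mod 17). 30 ≡ 14 (mod 16). So (-6)^{30} ≡ (-6)^{14} ≡ 9 (mod 17)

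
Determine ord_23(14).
Powers of 14 mod 23: 14^1≡14, 14^2≡12, 14^3≡7, 14^4≡6, 14^5≡15, 14^6≡3, 14^7≡19, 14^8≡13, 14^9≡21, 14^10≡18, 14^11≡22, 14^12≡9, 14^13≡11, 14^14≡16, 14^15≡17, 14^16≡8, 14^17≡20, 14^18≡4, 14^19≡10, 14^20≡2, 14^21≡5, 14^22≡1. Order = 22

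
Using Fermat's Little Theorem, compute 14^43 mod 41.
By Fermat: 14^{40} ≡ 1 mod 41. So 14^{43} = 14^{40} · 14^{3} ≡ 14^{3} ≡ 38 mod 41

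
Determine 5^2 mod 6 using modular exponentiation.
5^{2} = 25 ≡ 1 (mod 6)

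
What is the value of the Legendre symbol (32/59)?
(32/59) = 32^{29} mod 59 = -1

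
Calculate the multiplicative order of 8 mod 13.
Powers of 8 mod 13: 8^1≡8, 8^2≡12, 8^3≡5, 8^4≡1. So the order of 8 is 4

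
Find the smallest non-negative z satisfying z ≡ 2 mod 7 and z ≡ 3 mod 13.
M = 7 × 13 = 91. M₁ = 13, y₁ ≡ 6 mod 7. M₂ = 7, y₂ ≡ 2 mod 13. z = 2×13×6 + 3×7×2 ≡ 16 mod 91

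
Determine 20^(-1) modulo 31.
Since 31 is prime, by Fermat 20^(-1) ≡ 20^{29} ≡ 14 mod 31. Verify: 20 × 14 = 280 ≡ 1 mod 31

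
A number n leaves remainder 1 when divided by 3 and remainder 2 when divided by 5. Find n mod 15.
M = 3 × 5 = 15. M₁ = 5, y₁ ≡ 2 mod 3. M₂ = 3, y₂ ≡ 2 mod 5. n = 1×5×2 + 2×3×2 ≡ 7 mod 15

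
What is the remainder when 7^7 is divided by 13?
By repeated squaring (mod 13): 7^{1}≡7, 7^{2}≡10, 7^{4}≡9. Then 7^{7} = 7^{4+2+1} ≡ 9 × 10 × 7 ≡ 6 (mod 13)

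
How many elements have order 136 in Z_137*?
A prime p has φ(p-1) primitive roots; here φ(136) = 64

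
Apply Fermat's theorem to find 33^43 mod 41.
By Fermat: 33^{40} ≡ 1 mod 41. So 33^{43} = 33^{40} · 33^{3} ≡ 33^{3} ≡ 21 mod 41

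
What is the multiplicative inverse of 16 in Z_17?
Since 17 is prime, by Fermat 16^(-1) ≡ 16^{15} ≡ 16 (mod 17). Verify: 16 × 16 = 256 ≡ 1 (mod 17)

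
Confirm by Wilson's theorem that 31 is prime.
(30)! mod 31 = 30. Since this equals -1 (mod 31), Wilson confirms 31 is prime.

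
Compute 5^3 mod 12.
5^{3} = 125 ≡ 5 (mod 12)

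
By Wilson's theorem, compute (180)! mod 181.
By Wilson's theorem, (180)! ≡ -1 ≡ 180 mod 181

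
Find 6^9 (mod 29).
By repeated squaring (mod 29): 6^{1}≡6, 6^{2}≡7, 6^{4}≡20, 6^{8}≡23. Then 6^{9} = 6^{8+1} ≡ 23 × 6 ≡ 22 (mod 29)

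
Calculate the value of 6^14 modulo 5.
Using Fermat: 6^{4} ≡ 1 (mod 5). 14 ≡ 2 (mod 4). So 6^{14} ≡ 6^{2} ≡ 1 (mod 5)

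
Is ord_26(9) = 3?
Powers of 9 mod 26: 9^1≡9, 9^2≡3, 9^3≡1. First k with 9^k≡1 is k=3. Yes, ord_26(9) = 3.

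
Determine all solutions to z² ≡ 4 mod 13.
The square roots of 4 mod 13 are 11 and 2. Verify: 11² = 121 ≡ 4 mod 13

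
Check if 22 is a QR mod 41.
By Euler's criterion: 22^{20} ≡ 40 mod 41. Since this equals -1 (≡ 40), 22 is not a QR.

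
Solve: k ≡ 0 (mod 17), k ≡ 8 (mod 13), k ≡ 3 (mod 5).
M = 17 × 13 × 5 = 1105. M₁ = 65, y₁ ≡ 11 (mod 17). M₂ = 85, y₂ ≡ 2 (mod 13). M₃ = 221, y₃ ≡ 1 (mod 5). k = 0×65×11 + 8×85×2 + 3×221×1 ≡ 918 (mod 1105)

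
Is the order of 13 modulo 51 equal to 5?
Powers of 13 mod 51: 13^1≡13, 13^2≡16, 13^3≡4, 13^4≡1. Already 13^4≡1, so the order is 4 < 5. No, the actual order is 4.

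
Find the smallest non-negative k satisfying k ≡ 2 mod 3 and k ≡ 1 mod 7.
M = 3 × 7 = 21. M₁ = 7, y₁ ≡ 1 mod 3. M₂ = 3, y₂ ≡ 5 mod 7. k = 2×7×1 + 1×3×5 ≡ 8 mod 21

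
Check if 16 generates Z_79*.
16^{39} ≡ 1 (mod 79) and 39 < 78, so ord_79(16) = 39 ≠ 78 and 16 is not a primitive root.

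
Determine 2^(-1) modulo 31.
Since 31 is prime, by Fermat 2^(-1) ≡ 2^{29} ≡ 16 mod 31. Verify: 2 × 16 = 32 ≡ 1 mod 31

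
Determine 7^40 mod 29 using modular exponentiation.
Using Fermat: 7^{28} ≡ 1 mod 29. 40 ≡ 12 mod 28. So 7^{40} ≡ 7^{12} ≡ 16 mod 29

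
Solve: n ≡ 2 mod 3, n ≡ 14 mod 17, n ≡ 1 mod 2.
M = 3 × 17 × 2 = 102. M₁ = 34, y₁ ≡ 1 mod 3. M₂ = 6, y₂ ≡ 3 mod 17. M₃ = 51, y₃ ≡ 1 mod 2. n = 2×34×1 + 14×6×3 + 1×51×1 ≡ 65 mod 102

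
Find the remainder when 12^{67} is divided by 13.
By Fermat: 12^{12} ≡ 1 mod 13. 67 = 5×12 + 7. So 12^{67} ≡ 12^{7} ≡ 12 mod 13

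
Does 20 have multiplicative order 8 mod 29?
Powers of 20 mod 29: 20^1≡20, 20^2≡23, 20^3≡25, 20^4≡7, 20^5≡24, 20^6≡16, 20^7≡1. Already 20^7≡1, so the order is 7 < 8. No, the actual order is 7.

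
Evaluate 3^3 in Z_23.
3^{3} = 27 ≡ 4 mod 23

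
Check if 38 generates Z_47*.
ord_47(38) divides 46. For each prime q|46: 38^{23}≡46, 38^{2}≡34, none ≡ 1. So 38 has order 46 and is a primitive root mod 47.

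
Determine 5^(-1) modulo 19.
Since 19 is prime, by Fermat 5^(-1) ≡ 5^{17} ≡ 4 (mod 19). Verify: 5 × 4 = 20 ≡ 1 (mod 19)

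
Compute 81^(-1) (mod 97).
Since 97 is prime, by Fermat 81^(-1) ≡ 81^{95} ≡ 6 (mod 97). Verify: 81 × 6 = 486 ≡ 1 (mod 97)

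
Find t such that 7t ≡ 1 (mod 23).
Since 23 is prime, by Fermat 7^(-1) ≡ 7^{21} ≡ 10 (mod 23). Verify: 7 × 10 = 70 ≡ 1 (mod 23)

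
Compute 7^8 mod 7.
By repeated squaring (mod 7): 7^{1}≡0, 7^{2}≡0, 7^{4}≡0, 7^{8}≡0. So 7^{8} ≡ 0 (mod 7)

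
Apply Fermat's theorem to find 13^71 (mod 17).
By Fermat: 13^{16} ≡ 1 (mod 17). 71 = 4×16 + 7. So 13^{71} ≡ 13^{7} ≡ 4 (mod 17)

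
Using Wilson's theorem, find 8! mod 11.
(10)! = (8)! × (9) × (10) ≡ -1 mod 11. So (8)! ≡ -1 × [(10)(9)]^(-1) ≡ 5 mod 11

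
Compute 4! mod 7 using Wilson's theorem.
(6)! = (4)! × (5) × (6) ≡ -1 mod 7. So (4)! ≡ -1 × [(6)(5)]^(-1) ≡ 3 mod 7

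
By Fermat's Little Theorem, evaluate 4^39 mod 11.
By Fermat: 4^{10} ≡ 1 mod 11. 39 = 3×10 + 9. So 4^{39} ≡ 4^{9} ≡ 3 mod 11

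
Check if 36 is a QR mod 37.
By Euler's criterion: 36^{18} ≡ 1 (mod 37). Since this equals 1, 36 is a QR.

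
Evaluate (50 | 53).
(50/53) = 50^{26} mod 53 = -1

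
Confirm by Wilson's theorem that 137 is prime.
(136)! mod 137 = 136. Since this equals -1 mod 137, Wilson confirms 137 is prime.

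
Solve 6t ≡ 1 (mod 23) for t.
Since 23 is prime, by Fermat 6^(-1) ≡ 6^{21} ≡ 4 (mod 23). Verify: 6 × 4 = 24 ≡ 1 (mod 23)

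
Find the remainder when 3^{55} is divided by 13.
By Fermat: 3^{12} ≡ 1 (mod 13). 55 = 4×12 + 7. So 3^{55} ≡ 3^{7} ≡ 3 (mod 13)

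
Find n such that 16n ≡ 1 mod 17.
Since 17 is prime, by Fermat 16^(-1) ≡ 16^{15} ≡ 16 mod 17. Verify: 16 × 16 = 256 ≡ 1 mod 17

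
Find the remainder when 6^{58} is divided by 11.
By Fermat: 6^{10} ≡ 1 mod 11. 58 = 5×10 + 8. So 6^{58} ≡ 6^{8} ≡ 4 mod 11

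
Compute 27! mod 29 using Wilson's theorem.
(28)! = (27)! × (28) ≡ -1 mod 29. So (27)! ≡ -1 × (28)^(-1) ≡ (-1)×(-1) = 1 mod 29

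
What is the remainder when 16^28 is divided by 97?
By repeated squaring mod 97: 16^{1}≡16, 16^{2}≡62, 16^{4}≡61, 16^{8}≡35, 16^{16}≡61. Then 16^{28} = 16^{16+8+4} ≡ 61 × 35 × 61 ≡ 61 mod 97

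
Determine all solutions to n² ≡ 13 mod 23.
The square roots of 13 mod 23 are 6 and 17. Verify: 6² = 36 ≡ 13 mod 23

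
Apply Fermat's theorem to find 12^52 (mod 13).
By Fermat: 12^{12} ≡ 1 (mod 13). 52 = 4×12 + 4. So 12^{52} ≡ 12^{4} ≡ 1 (mod 13)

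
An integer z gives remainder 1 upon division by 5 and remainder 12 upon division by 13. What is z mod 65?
M = 5 × 13 = 65. M₁ = 13, y₁ ≡ 2 mod 5. M₂ = 5, y₂ ≡ 8 mod 13. z = 1×13×2 + 12×5×8 ≡ 51 mod 65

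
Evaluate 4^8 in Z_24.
By repeated squaring (mod 24): 4^{1}≡4, 4^{2}≡16, 4^{4}≡16, 4^{8}≡16. So 4^{8} ≡ 16 (mod 24)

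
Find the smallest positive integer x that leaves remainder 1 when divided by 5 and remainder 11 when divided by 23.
M = 5 × 23 = 115. M₁ = 23, y₁ ≡ 2 mod 5. M₂ = 5, y₂ ≡ 14 mod 23. x = 1×23×2 + 11×5×14 ≡ 11 mod 115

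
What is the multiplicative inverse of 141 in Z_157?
Since 157 is prime, by Fermat 141^(-1) ≡ 141^{155} ≡ 49 mod 157. Verify: 141 × 49 = 6909 ≡ 1 mod 157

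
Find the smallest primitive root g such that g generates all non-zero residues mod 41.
g = 6. For each prime q|40: 6^{20}≡40, 6^{8}≡10, none ≡ 1, so ord_41(6) = 40 and 6 is a primitive root.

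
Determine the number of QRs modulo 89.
For prime 89, there are (p-1)/2 = (89-1)/2 = 44 quadratic residues (excluding 0).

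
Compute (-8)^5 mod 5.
Using Fermat: (-8)^{4} ≡ 1 (mod 5). 5 ≡ 1 (mod 4). So (-8)^{5} ≡ (-8)^{1} ≡ 2 (mod 5)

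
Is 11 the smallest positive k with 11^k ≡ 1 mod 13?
Powers of 11 mod 13: 11^1≡11, 11^2≡4, 11^3≡5, 11^4≡3, 11^5≡7, 11^6≡12, 11^7≡2, 11^8≡9, 11^9≡8, 11^10≡10, 11^11≡6, 11^12≡1. 11^11≡6≢1, so ord ≠ 11. No, the actual order is 12.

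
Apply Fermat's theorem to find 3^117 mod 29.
By Fermat: 3^{28} ≡ 1 mod 29. 117 = 4×28 + 5. So 3^{117} ≡ 3^{5} ≡ 11 mod 29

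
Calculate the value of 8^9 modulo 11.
By repeated squaring (mod 11): 8^{1}≡8, 8^{2}≡9, 8^{4}≡4, 8^{8}≡5. Then 8^{9} = 8^{8+1} ≡ 5 × 8 ≡ 7 (mod 11)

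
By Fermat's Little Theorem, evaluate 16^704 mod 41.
By Fermat: 16^{40} ≡ 1 (mod 41). 704 ≡ 24 (mod 40). So 16^{704} ≡ 16^{24} ≡ 18 (mod 41)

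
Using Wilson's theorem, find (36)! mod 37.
By Wilson's theorem, (36)! ≡ -1 ≡ 36 (mod 37)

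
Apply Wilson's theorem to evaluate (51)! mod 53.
(52)! = (51)! × (52) ≡ -1 (mod 53). So (51)! ≡ -1 × (52)^(-1) ≡ (-1)×(-1) = 1 (mod 53)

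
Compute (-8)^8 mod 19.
By repeated squaring (mod 19): (-8)^{1}≡11, (-8)^{2}≡7, (-8)^{4}≡11, (-8)^{8}≡7. So (-8)^{8} ≡ 7 (mod 19)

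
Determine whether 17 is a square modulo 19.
By Euler's criterion: 17^{9} ≡ 1 (mod 19). Since this equals 1, 17 is a QR.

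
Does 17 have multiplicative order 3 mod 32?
Powers of 17 mod 32: 17^1≡17, 17^2≡1. Already 17^2≡1, so the order is 2 < 3. No, the actual order is 2.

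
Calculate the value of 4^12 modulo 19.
By repeated squaring mod 19: 4^{1}≡4, 4^{2}≡16, 4^{4}≡9, 4^{8}≡5. Then 4^{12} = 4^{8+4} ≡ 5 × 9 ≡ 7 mod 19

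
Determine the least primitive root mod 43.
g = 3. Powers: [3, 9, 27, 38, 28, 41, ...] generates all 42 non-zero residues.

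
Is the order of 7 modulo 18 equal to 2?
Powers of 7 mod 18: 7^1≡7, 7^2≡13, 7^3≡1. 7^2≡13≢1, so ord ≠ 2. No, the actual order is 3.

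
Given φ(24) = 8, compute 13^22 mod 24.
By Euler: 13^{8} ≡ 1 (mod 24) since gcd(13, 24) = 1. 22 = 2×8 + 6. So 13^{22} ≡ 13^{6} ≡ 1 (mod 24)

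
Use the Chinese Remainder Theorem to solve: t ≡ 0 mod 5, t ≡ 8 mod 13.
M = 5 × 13 = 65. M₁ = 13, y₁ ≡ 2 mod 5. M₂ = 5, y₂ ≡ 8 mod 13. t = 0×13×2 + 8×5×8 ≡ 60 mod 65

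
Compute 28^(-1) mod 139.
Since 139 is prime, by Fermat 28^(-1) ≡ 28^{137} ≡ 5 mod 139. Verify: 28 × 5 = 140 ≡ 1 mod 139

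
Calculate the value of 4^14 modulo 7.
Using Fermat: 4^{6} ≡ 1 mod 7. 14 ≡ 2 mod 6. So 4^{14} ≡ 4^{2} ≡ 2 mod 7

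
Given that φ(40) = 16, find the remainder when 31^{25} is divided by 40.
By Euler: 31^{16} ≡ 1 (mod 40) since gcd(31, 40) = 1. 25 = 1×16 + 9. So 31^{25} ≡ 31^{9} ≡ 31 (mod 40)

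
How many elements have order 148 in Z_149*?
There are φ(149-1) = φ(148) = 72 primitive roots modulo 149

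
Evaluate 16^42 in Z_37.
Using Fermat: 16^{36} ≡ 1 mod 37. 42 ≡ 6 mod 36. So 16^{42} ≡ 16^{6} ≡ 10 mod 37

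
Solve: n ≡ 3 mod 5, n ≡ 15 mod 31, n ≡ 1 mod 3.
M = 5 × 31 × 3 = 465. M₁ = 93, y₁ ≡ 2 mod 5. M₂ = 15, y₂ ≡ 29 mod 31. M₃ = 155, y₃ ≡ 2 mod 3. n = 3×93×2 + 15×15×29 + 1×155×2 ≡ 418 mod 465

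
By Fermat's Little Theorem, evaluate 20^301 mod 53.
By Fermat: 20^{52} ≡ 1 (mod 53). 301 ≡ 41 (mod 52). So 20^{301} ≡ 20^{41} ≡ 31 (mod 53)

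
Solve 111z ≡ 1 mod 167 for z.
Since 167 is prime, by Fermat 111^(-1) ≡ 111^{165} ≡ 164 mod 167. Verify: 111 × 164 = 18204 ≡ 1 mod 167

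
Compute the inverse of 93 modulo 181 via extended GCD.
Extended GCD: 93(-72) + 181(37) = 1. So 93^(-1) ≡ -72 ≡ 109 mod 181. Verify: 93 × 109 = 10137 ≡ 1 mod 181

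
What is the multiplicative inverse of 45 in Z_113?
Since 113 is prime, by Fermat 45^(-1) ≡ 45^{111} ≡ 108 mod 113. Verify: 45 × 108 = 4860 ≡ 1 mod 113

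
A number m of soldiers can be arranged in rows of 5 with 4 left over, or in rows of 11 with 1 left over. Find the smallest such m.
M = 5 × 11 = 55. M₁ = 11, y₁ ≡ 1 mod 5. M₂ = 5, y₂ ≡ 9 mod 11. m = 4×11×1 + 1×5×9 ≡ 34 mod 55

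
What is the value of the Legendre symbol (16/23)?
(16/23) = 16^{11} mod 23 = 1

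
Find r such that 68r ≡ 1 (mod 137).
Since 137 is prime, by Fermat 68^(-1) ≡ 68^{135} ≡ 135 (mod 137). Verify: 68 × 135 = 9180 ≡ 1 (mod 137)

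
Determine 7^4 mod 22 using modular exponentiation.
7^{4} = 2401 ≡ 3 mod 22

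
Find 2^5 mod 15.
By repeated squaring mod 15: 2^{1}≡2, 2^{2}≡4, 2^{4}≡1. Then 2^{5} = 2^{4+1} ≡ 1 × 2 ≡ 2 mod 15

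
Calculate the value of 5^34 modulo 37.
By repeated squaring mod 37: 5^{1}≡5, 5^{2}≡25, 5^{4}≡33, 5^{8}≡16, 5^{16}≡34, 5^{32}≡9. Then 5^{34} = 5^{32+2} ≡ 9 × 25 ≡ 3 mod 37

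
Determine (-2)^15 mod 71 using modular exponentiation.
By repeated squaring mod 71: (-2)^{1}≡69, (-2)^{2}≡4, (-2)^{4}≡16, (-2)^{8}≡43. Then (-2)^{15} = (-2)^{8+4+2+1} ≡ 43 × 16 × 4 × 69 ≡ 34 mod 71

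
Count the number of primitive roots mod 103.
There are φ(103-1) = φ(102) = 32 primitive roots modulo 103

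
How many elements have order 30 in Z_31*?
A prime p has φ(p-1) primitive roots; here φ(30) = 8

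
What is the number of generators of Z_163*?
There are φ(163-1) = φ(162) = 54 primitive roots modulo 163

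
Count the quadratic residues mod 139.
Exactly half the non-zero residues mod a prime are QRs: (139-1)/2 = 69.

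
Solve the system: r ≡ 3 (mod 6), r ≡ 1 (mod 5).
M = 6 × 5 = 30. M₁ = 5, y₁ ≡ 5 (mod 6). M₂ = 6, y₂ ≡ 1 (mod 5). r = 3×5×5 + 1×6×1 ≡ 21 (mod 30)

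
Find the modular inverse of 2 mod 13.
Since 13 is prime, by Fermat 2^(-1) ≡ 2^{11} ≡ 7 (mod 13). Verify: 2 × 7 = 14 ≡ 1 (mod 13)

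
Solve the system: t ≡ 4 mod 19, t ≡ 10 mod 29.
M = 19 × 29 = 551. M₁ = 29, y₁ ≡ 2 mod 19. M₂ = 19, y₂ ≡ 26 mod 29. t = 4×29×2 + 10×19×26 ≡ 213 mod 551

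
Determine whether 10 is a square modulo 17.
By Euler's criterion: 10^{8} ≡ 16 (mod 17). Since this equals -1 (≡ 16), 10 is not a QR.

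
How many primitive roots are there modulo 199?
Number of primitive roots mod 199 = φ(p-1) = φ(198) = 60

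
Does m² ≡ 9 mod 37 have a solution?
By Euler's criterion: 9^{18} ≡ 1 mod 37. Since this equals 1, 9 is a QR.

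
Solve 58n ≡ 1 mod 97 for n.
Since 97 is prime, by Fermat 58^(-1) ≡ 58^{95} ≡ 92 mod 97. Verify: 58 × 92 = 5336 ≡ 1 mod 97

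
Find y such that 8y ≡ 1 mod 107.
Since 107 is prime, by Fermat 8^(-1) ≡ 8^{105} ≡ 67 mod 107. Verify: 8 × 67 = 536 ≡ 1 mod 107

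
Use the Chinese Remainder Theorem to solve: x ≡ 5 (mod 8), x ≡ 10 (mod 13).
M = 8 × 13 = 104. M₁ = 13, y₁ ≡ 5 (mod 8). M₂ = 8, y₂ ≡ 5 (mod 13). x = 5×13×5 + 10×8×5 ≡ 101 (mod 104)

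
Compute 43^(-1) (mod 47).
Since 47 is prime, by Fermat 43^(-1) ≡ 43^{45} ≡ 35 (mod 47). Verify: 43 × 35 = 1505 ≡ 1 (mod 47)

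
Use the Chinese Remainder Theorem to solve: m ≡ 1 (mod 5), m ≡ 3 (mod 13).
M = 5 × 13 = 65. M₁ = 13, y₁ ≡ 2 (mod 5). M₂ = 5, y₂ ≡ 8 (mod 13). m = 1×13×2 + 3×5×8 ≡ 16 (mod 65)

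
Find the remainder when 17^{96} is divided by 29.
By Fermat: 17^{28} ≡ 1 (mod 29). 96 = 3×28 + 12. So 17^{96} ≡ 17^{12} ≡ 1 (mod 29)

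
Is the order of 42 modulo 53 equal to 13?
Powers of 42 mod 53: 42^1≡42, 42^2≡15, 42^3≡47, 42^4≡13, 42^5≡16, 42^6≡36, 42^7≡28, 42^8≡10, 42^9≡49, 42^10≡44, 42^11≡46, 42^12≡24, 42^13≡1. First k with 42^k≡1 is k=13. Yes, ord_53(42) = 13.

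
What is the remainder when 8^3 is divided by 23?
8^{3} = 512 ≡ 6 mod 23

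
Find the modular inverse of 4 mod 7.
Since 7 is prime, by Fermat 4^(-1) ≡ 4^{5} ≡ 2 mod 7. Verify: 4 × 2 = 8 ≡ 1 mod 7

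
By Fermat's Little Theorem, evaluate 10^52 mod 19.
By Fermat: 10^{18} ≡ 1 (mod 19). 52 = 2×18 + 16. So 10^{52} ≡ 10^{16} ≡ 4 (mod 19)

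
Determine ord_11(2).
Powers of 2 mod 11: 2^1≡2, 2^2≡4, 2^3≡8, 2^4≡5, 2^5≡10, 2^6≡9, 2^7≡7, 2^8≡3, 2^9≡6, 2^10≡1. Order = 10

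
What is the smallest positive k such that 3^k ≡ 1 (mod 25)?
Powers of 3 mod 25: 3^1≡3, 3^2≡9, 3^3≡2, 3^4≡6, 3^5≡18, 3^6≡4, 3^7≡12, 3^8≡11, 3^9≡8, 3^10≡24, 3^11≡22, 3^12≡16, 3^13≡23, 3^14≡19, 3^15≡7, 3^16≡21, 3^17≡13, 3^18≡14, 3^19≡17, 3^20≡1. Order = 20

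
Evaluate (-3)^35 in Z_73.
By repeated squaring mod 73: (-3)^{1}≡70, (-3)^{2}≡9, (-3)^{4}≡8, (-3)^{8}≡64, (-3)^{16}≡8, (-3)^{32}≡64. Then (-3)^{35} = (-3)^{32+2+1} ≡ 64 × 9 × 70 ≡ 24 mod 73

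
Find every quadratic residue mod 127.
Squares in Z_127*: {1, 2, 4, 8, 9, 11, 13, 15, 16, 17, 18, 19, 21, 22, 25, 26, 30, 31, 32, 34, 35, 36, 37, 38, 41, 42, 44, 47, 49, 50, 52, 60, 61, 62, 64, 68, 69, 70, 71, 72, 73, 74, 76, 79, 81, 82, 84, 87, 88, 94, 98, 99, 100, 103, 104, 107, 113, 115, 117, 120, 121, 122, 124}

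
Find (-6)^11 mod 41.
By repeated squaring mod 41: (-6)^{1}≡35, (-6)^{2}≡36, (-6)^{4}≡25, (-6)^{8}≡10. Then (-6)^{11} = (-6)^{8+2+1} ≡ 10 × 36 × 35 ≡ 13 mod 41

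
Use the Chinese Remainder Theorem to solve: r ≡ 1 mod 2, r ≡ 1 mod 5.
M = 2 × 5 = 10. M₁ = 5, y₁ ≡ 1 mod 2. M₂ = 2, y₂ ≡ 3 mod 5. r = 1×5×1 + 1×2×3 ≡ 1 mod 10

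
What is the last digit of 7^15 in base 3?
Using Fermat: 7^{2} ≡ 1 mod 3. 15 ≡ 1 mod 2. So 7^{15} ≡ 7^{1} ≡ 1 mod 3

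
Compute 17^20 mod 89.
By repeated squaring (mod 89): 17^{1}≡17, 17^{2}≡22, 17^{4}≡39, 17^{8}≡8, 17^{16}≡64. Then 17^{20} = 17^{16+4} ≡ 64 × 39 ≡ 4 (mod 89)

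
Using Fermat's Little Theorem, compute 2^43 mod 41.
By Fermat: 2^{40} ≡ 1 mod 41. So 2^{43} = 2^{40} · 2^{3} ≡ 2^{3} ≡ 8 mod 41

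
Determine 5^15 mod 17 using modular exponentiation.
By repeated squaring (mod 17): 5^{1}≡5, 5^{2}≡8, 5^{4}≡13, 5^{8}≡16. Then 5^{15} = 5^{8+4+2+1} ≡ 16 × 13 × 8 × 5 ≡ 7 (mod 17)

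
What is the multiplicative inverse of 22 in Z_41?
Since 41 is prime, by Fermat 22^(-1) ≡ 22^{39} ≡ 28 (mod 41). Verify: 22 × 28 = 616 ≡ 1 (mod 41)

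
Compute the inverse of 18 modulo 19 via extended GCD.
Extended GCD: 18(-1) + 19(1) = 1. So 18^(-1) ≡ -1 ≡ 18 (mod 19). Verify: 18 × 18 = 324 ≡ 1 (mod 19)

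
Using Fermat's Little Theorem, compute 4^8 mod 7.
By Fermat: 4^{6} ≡ 1 (mod 7). So 4^{8} = 4^{6} · 4^{2} ≡ 4^{2} ≡ 2 (mod 7)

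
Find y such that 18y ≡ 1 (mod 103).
Since 103 is prime, by Fermat 18^(-1) ≡ 18^{101} ≡ 63 (mod 103). Verify: 18 × 63 = 1134 ≡ 1 (mod 103)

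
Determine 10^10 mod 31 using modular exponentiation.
By repeated squaring mod 31: 10^{1}≡10, 10^{2}≡7, 10^{4}≡18, 10^{8}≡14. Then 10^{10} = 10^{8+2} ≡ 14 × 7 ≡ 5 mod 31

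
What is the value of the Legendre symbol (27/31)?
(27/31) = 27^{15} mod 31 = -1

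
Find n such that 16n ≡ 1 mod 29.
Since 29 is prime, by Fermat 16^(-1) ≡ 16^{27} ≡ 20 mod 29. Verify: 16 × 20 = 320 ≡ 1 mod 29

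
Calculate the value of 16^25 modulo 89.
By repeated squaring (mod 89): 16^{1}≡16, 16^{2}≡78, 16^{4}≡32, 16^{8}≡45, 16^{16}≡67. Then 16^{25} = 16^{16+8+1} ≡ 67 × 45 × 16 ≡ 2 (mod 89)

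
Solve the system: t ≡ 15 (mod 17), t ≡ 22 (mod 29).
M = 17 × 29 = 493. M₁ = 29, y₁ ≡ 10 (mod 17). M₂ = 17, y₂ ≡ 12 (mod 29). t = 15×29×10 + 22×17×12 ≡ 457 (mod 493)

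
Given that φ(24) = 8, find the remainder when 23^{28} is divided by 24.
By Euler: 23^{8} ≡ 1 (mod 24) since gcd(23, 24) = 1. 28 = 3×8 + 4. So 23^{28} ≡ 23^{4} ≡ 1 (mod 24)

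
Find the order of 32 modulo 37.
Powers of 32 mod 37: 32^1≡32, 32^2≡25, 32^3≡23, 32^4≡33, 32^5≡20, 32^6≡11, 32^7≡19, 32^8≡16, 32^9≡31, 32^10≡30, 32^11≡35, 32^12≡10, 32^13≡24, 32^14≡28, 32^15≡8, 32^16≡34, 32^17≡15, 32^18≡36, 32^19≡5, 32^20≡12, 32^21≡14, 32^22≡4, 32^23≡17, 32^24≡26, 32^25≡18, 32^26≡21, 32^27≡6, 32^28≡7, 32^29≡2, 32^30≡27, 32^31≡13, 32^32≡9, 32^33≡29, 32^34≡3, 32^35≡22, 32^36≡1. So the order of 32 is 36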